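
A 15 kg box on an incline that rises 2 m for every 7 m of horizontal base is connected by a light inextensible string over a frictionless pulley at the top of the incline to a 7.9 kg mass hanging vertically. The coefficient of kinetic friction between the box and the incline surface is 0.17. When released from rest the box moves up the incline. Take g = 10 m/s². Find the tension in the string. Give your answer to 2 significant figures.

74 N

For the box on the incline: the weight component along the slope is m₁g sin 15.95° = 15 × 10 × 0.2747 = 41.205 N and the normal force is N = m₁g cos 15.95° = 144.229 N.
Kinetic friction opposes the box's motion up the incline: f = μN = 0.17 × 144.229 = 24.519 N acting down the slope.
Newton's second law for the box (up-slope positive): T − 41.205 − 24.519 = 15 a. For the hanging mass (downward positive): 7.9 × 10 − T = 7.9 a.
Adding the two equations eliminates T: 13.276 = 22.9 a, so a = 0.5797 m/s².
Then from the hanging mass's equation, T = 7.9 × (10 − 0.5797) = 74.420 N.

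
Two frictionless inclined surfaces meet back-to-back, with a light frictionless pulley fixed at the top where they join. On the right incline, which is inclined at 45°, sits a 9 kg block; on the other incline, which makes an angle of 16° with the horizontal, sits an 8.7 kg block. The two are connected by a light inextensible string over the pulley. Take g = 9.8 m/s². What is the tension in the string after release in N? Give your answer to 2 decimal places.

42.60 N

Resolve each weight along its own incline: the 9 kg mass has component 9 × 9.8 × sin 45° = 62.367 N down its slope, and the 8.7 kg mass has 8.7 × 9.8 × sin 16° = 23.501 N down its slope.
The 9 kg side's 62.367 N exceeds the other side's 23.501 N, so that mass slides down and the 8.7 kg mass slides up. Taking that direction as positive, Newton's second law for the whole system gives 62.367 − 23.501 = (9 + 8.7) a, so a = 38.866 / 17.7 = 2.1958 m/s².
For the 8.7 kg mass (up-slope positive): T − 23.501 = 8.7 × 2.1958, so T = 42.604 N.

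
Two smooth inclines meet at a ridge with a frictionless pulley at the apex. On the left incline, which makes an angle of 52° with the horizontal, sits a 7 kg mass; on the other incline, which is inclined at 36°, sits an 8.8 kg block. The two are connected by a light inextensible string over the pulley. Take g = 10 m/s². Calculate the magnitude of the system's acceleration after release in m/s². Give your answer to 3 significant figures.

Resolve each weight along its own incline: the 7 kg mass has component 7 × 10 × sin 52° = 55.161 N down its slope, and the 8.8 kg mass has 8.8 × 10 × sin 36° = 51.725 N down its slope.
The 7 kg side's 55.161 N exceeds the other side's 51.725 N, so that mass slides down and the 8.8 kg mass slides up. Taking that direction as positive, Newton's second law for the whole system gives 55.161 − 51.725 = (7 + 8.8) a, so a = 3.436 / 15.8 = 0.2175 m/s².

0.217 m/s²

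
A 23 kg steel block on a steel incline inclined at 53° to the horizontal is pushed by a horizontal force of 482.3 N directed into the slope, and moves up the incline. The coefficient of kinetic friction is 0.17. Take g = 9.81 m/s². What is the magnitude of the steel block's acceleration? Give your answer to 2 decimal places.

The horizontal push has components F cos 53° = 482.3 × 0.6018 = 290.248 N up the incline and F sin 53° = 482.3 × 0.7986 = 385.165 N pressing into the surface.
The normal force is therefore N = mg cos 53° + F sin 53° = 135.784 + 385.165 = 520.949 N, and kinetic friction down the slope is μN = 0.17 × 520.949 = 88.561 N.
Along the incline: F cos 53° − mg sin 53° − μN = ma, so 290.248 − 180.188 − 88.561 = 23 a, giving a = 0.9347 m/s².

0.93 m/s²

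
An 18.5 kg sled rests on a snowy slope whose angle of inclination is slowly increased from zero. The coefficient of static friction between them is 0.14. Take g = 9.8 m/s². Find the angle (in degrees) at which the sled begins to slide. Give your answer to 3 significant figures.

At the threshold of sliding, static friction is at its maximum μ_s N and exactly balances the weight component along the incline: mg sin θ = μ_s mg cos θ.
Hence tan θ = μ_s = 0.14, so θ = arctan(0.14) = 7.9696°.

7.97°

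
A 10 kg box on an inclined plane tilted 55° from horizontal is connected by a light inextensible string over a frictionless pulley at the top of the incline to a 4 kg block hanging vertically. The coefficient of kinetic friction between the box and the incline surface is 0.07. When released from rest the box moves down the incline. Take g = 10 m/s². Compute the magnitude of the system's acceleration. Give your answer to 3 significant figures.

For the box on the incline: the weight component along the slope is m₁g sin 55° = 10 × 10 × 0.8192 = 81.920 N and the normal force is N = m₁g cos 55° = 57.358 N.
Kinetic friction opposes the box's motion down the incline: f = μN = 0.07 × 57.358 = 4.015 N acting up the slope.
Newton's second law for the box (down-slope positive): 81.920 − 4.015 − T = 10 a. For the hanging block (upward positive): T − 4 × 10 = 4 a.
Adding the two equations eliminates T: 37.905 = 14 a, so a = 2.7075 m/s².

2.71 m/s²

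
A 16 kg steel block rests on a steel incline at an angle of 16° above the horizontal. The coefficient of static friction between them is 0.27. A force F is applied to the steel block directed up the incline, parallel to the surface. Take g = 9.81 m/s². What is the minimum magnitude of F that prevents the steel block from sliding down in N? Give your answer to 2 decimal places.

The normal force is N = mg cos 16° = 150.880 N. With F at its minimum the steel block is on the verge of sliding down, so static friction is at its maximum μ_s N = 0.27 × 150.880 = 40.738 N and acts up the slope.
Equilibrium along the incline: F + μ_s N = mg sin 16°, so F = 43.264 − 40.738 = 2.526 N.

2.53 N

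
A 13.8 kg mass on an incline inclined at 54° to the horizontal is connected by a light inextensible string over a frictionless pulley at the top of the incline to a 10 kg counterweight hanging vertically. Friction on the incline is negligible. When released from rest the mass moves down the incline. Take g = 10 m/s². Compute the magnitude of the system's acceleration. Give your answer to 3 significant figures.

For the mass on the incline: the weight component along the slope is m₁g sin 54° = 13.8 × 10 × 0.8090 = 111.642 N and the normal force is N = m₁g cos 54° = 81.114 N.
Newton's second law for the mass (down-slope positive): 111.642 − T = 13.8 a. For the hanging counterweight (upward positive): T − 10 × 10 = 10 a.
Adding the two equations eliminates T: 11.642 = 23.8 a, so a = 0.4892 m/s².

0.489 m/s²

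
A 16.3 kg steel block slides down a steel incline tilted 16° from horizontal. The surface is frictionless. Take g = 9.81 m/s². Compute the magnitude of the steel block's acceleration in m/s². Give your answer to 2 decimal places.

Resolving the weight along the incline: the component pulling the steel block down the slope is mg sin 16° = 16.3 × 9.81 × 0.2756 = 44.069 N, and the normal force is N = mg cos 16° = 16.3 × 9.81 × 0.9613 = 153.715 N.
With no friction the net force along the incline is 44.069 N, so a = g sin 16° = 44.069 / 16.3 = 2.7036 m/s².

2.70 m/s²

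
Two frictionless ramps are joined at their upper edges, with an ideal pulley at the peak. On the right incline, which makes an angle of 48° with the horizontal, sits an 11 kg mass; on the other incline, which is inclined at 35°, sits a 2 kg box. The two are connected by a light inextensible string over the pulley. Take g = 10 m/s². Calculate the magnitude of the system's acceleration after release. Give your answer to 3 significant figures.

5.41 m/s²

Resolve each weight along its own incline: the 11 kg mass has component 11 × 10 × sin 48° = 81.746 N down its slope, and the 2 kg mass has 2 × 10 × sin 35° = 11.472 N down its slope.
The 11 kg side's 81.746 N exceeds the other side's 11.472 N, so that mass slides down and the 2 kg mass slides up. Taking that direction as positive, Newton's second law for the whole system gives 81.746 − 11.472 = (11 + 2) a, so a = 70.274 / 13 = 5.4057 m/s².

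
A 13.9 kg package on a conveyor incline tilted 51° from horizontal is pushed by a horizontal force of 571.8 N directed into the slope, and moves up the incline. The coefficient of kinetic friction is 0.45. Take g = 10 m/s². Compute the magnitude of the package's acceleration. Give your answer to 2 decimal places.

0.90 m/s²

The horizontal push has components F cos 51° = 571.8 × 0.6293 = 359.834 N up the incline and F sin 51° = 571.8 × 0.7771 = 444.346 N pressing into the surface.
The normal force is therefore N = mg cos 51° + F sin 51° = 87.473 + 444.346 = 531.819 N, and kinetic friction down the slope is μN = 0.45 × 531.819 = 239.319 N.
Along the incline: F cos 51° − mg sin 51° − μN = ma, so 359.834 − 108.017 − 239.319 = 13.9 a, giving a = 0.8991 m/s².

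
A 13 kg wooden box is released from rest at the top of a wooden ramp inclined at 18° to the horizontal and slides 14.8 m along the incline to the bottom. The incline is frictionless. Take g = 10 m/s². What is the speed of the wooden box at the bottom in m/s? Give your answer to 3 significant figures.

The weight component along the incline is mg sin 18° = 40.172 N and the normal force is N = mg cos 18° = 123.637 N.
With no friction, a = g sin 18° = 3.0902 m/s².
Starting from rest over a distance of 14.8 m, v² = 2aL = 2 × 3.0902 × 14.8 = 91.4699, so v = 9.5640 m/s.

9.56 m/s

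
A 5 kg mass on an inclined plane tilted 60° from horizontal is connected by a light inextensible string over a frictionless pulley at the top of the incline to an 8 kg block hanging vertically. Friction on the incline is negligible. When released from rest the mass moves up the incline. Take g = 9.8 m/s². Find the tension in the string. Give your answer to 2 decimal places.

56.27 N

For the mass on the incline: the weight component along the slope is m₁g sin 60° = 5 × 9.8 × 0.8660 = 42.434 N and the normal force is N = m₁g cos 60° = 24.500 N.
Newton's second law for the mass (up-slope positive): T − 42.434 = 5 a. For the hanging block (downward positive): 8 × 9.8 − T = 8 a.
Adding the two equations eliminates T: 35.966 = 13 a, so a = 2.7666 m/s².
Then from the hanging block's equation, T = 8 × (9.8 − 2.7666) = 56.267 N.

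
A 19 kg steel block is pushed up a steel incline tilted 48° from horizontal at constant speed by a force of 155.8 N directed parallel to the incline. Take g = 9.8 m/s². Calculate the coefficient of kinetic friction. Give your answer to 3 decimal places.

At constant speed ΣF = 0 along the incline. The applied 155.8 N acts up the slope; the weight component mg sin 48° = 138.374 N and kinetic friction μN both act down the slope.
So 155.8 = 138.374 + μ × 124.592, giving μ = (155.8 − 138.374) / 124.592 = 0.1399.

0.140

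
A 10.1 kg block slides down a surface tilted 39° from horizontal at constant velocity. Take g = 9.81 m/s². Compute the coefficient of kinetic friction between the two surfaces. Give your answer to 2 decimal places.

At constant velocity the net force along the incline is zero: mg sin 39° = μ mg cos 39°.
So μ = tan 39° = 0.6293 / 0.7771 = 0.8098.

0.81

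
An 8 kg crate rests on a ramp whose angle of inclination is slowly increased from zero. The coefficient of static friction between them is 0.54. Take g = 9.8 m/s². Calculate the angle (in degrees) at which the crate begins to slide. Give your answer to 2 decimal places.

28.37°

At the threshold of sliding, static friction is at its maximum μ_s N and exactly balances the weight component along the incline: mg sin θ = μ_s mg cos θ.
Hence tan θ = μ_s = 0.54, so θ = arctan(0.54) = 28.3690°.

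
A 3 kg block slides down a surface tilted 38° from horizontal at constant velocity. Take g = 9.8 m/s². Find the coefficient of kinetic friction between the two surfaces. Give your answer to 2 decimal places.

At constant velocity the net force along the incline is zero: mg sin 38° = μ mg cos 38°.
So μ = tan 38° = 0.6157 / 0.7880 = 0.7813.

0.78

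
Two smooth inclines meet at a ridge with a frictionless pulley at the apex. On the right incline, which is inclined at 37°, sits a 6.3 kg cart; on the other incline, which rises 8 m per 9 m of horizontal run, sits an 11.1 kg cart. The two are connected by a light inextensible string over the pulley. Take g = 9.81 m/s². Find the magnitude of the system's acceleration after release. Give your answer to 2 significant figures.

Resolve each weight along its own incline: the 6.3 kg mass has component 6.3 × 9.81 × sin 37° = 37.194 N down its slope, and the 11.1 kg mass has 11.1 × 9.81 × sin 41.63° = 72.343 N down its slope.
The 11.1 kg side's 72.343 N exceeds the other side's 37.194 N, so that mass slides down and the 6.3 kg mass slides up. Taking that direction as positive, Newton's second law for the whole system gives 72.343 − 37.194 = (6.3 + 11.1) a, so a = 35.149 / 17.4 = 2.0201 m/s².

2.0 m/s²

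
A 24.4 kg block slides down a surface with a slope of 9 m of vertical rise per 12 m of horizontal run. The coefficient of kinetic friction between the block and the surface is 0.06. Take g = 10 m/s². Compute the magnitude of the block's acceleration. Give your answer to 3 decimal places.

Resolving the weight along the incline: the component pulling the block down the slope is mg sin 36.87° = 24.4 × 10 × 0.6000 = 146.400 N, and the normal force is N = mg cos 36.87° = 24.4 × 10 × 0.8000 = 195.200 N.
Kinetic friction acts up the slope with magnitude f = μN = 0.06 × 195.200 = 11.712 N.
Net force along the incline is 146.400 − 11.712 = 134.688 N, so a = 134.688 / 24.4 = 5.5200 m/s².

5.520 m/s²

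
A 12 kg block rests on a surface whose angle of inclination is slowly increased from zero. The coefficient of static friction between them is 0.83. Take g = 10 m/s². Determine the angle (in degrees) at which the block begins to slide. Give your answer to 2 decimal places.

At the threshold of sliding, static friction is at its maximum μ_s N and exactly balances the weight component along the incline: mg sin θ = μ_s mg cos θ.
Hence tan θ = μ_s = 0.83, so θ = arctan(0.83) = 39.6927°.

39.69°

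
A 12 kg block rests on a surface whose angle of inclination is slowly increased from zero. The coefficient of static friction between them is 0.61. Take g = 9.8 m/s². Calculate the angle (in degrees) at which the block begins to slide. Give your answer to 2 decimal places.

At the threshold of sliding, static friction is at its maximum μ_s N and exactly balances the weight component along the incline: mg sin θ = μ_s mg cos θ.
Hence tan θ = μ_s = 0.61, so θ = arctan(0.61) = 31.3832°.

31.38°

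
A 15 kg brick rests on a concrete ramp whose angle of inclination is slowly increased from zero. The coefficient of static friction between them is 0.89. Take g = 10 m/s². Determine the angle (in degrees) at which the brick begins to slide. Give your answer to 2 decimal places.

At the threshold of sliding, static friction is at its maximum μ_s N and exactly balances the weight component along the incline: mg sin θ = μ_s mg cos θ.
Hence tan θ = μ_s = 0.89, so θ = arctan(0.89) = 41.6691°.

41.67°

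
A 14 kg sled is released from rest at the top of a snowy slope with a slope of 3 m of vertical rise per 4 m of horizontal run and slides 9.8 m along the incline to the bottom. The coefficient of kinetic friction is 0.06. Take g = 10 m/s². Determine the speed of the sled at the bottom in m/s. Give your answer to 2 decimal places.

The weight component along the incline is mg sin 36.87° = 84.000 N and the normal force is N = mg cos 36.87° = 112.000 N.
Friction up the slope is f = μN = 0.06 × 112.000 = 6.720 N, so the net downslope force is 84.000 − 6.720 = 77.280 N and a = 77.280 / 14 = 5.5200 m/s².
Starting from rest over a distance of 9.8 m, v² = 2aL = 2 × 5.5200 × 9.8 = 108.1920, so v = 10.4015 m/s.

10.40 m/s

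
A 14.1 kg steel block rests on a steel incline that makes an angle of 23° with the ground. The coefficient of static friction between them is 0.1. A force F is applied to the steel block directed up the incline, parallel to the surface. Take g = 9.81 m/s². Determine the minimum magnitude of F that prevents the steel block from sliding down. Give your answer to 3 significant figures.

41.3 N

The normal force is N = mg cos 23° = 127.325 N. With F at its minimum the steel block is on the verge of sliding down, so static friction is at its maximum μ_s N = 0.1 × 127.325 = 12.733 N and acts up the slope.
Equilibrium along the incline: F + μ_s N = mg sin 23°, so F = 54.046 − 12.733 = 41.313 N.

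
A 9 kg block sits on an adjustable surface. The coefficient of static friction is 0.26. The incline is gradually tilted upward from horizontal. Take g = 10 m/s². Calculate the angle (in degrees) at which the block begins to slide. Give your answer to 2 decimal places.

14.57°

At the threshold of sliding, static friction is at its maximum μ_s N and exactly balances the weight component along the incline: mg sin θ = μ_s mg cos θ.
Hence tan θ = μ_s = 0.26, so θ = arctan(0.26) = 14.5742°.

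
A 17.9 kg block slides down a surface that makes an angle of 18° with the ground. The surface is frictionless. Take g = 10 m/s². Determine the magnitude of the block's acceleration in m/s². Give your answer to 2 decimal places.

Resolving the weight along the incline: the component pulling the block down the slope is mg sin 18° = 17.9 × 10 × 0.3090 = 55.311 N, and the normal force is N = mg cos 18° = 17.9 × 10 × 0.9511 = 170.247 N.
With no friction the net force along the incline is 55.311 N, so a = g sin 18° = 55.311 / 17.9 = 3.0900 m/s².

3.09 m/s²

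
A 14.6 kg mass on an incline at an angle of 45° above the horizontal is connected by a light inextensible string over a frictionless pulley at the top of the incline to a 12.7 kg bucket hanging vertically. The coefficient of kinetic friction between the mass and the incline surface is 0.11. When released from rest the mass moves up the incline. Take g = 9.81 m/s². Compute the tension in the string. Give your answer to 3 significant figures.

119 N

For the mass on the incline: the weight component along the slope is m₁g sin 45° = 14.6 × 9.81 × 0.7071 = 101.275 N and the normal force is N = m₁g cos 45° = 101.276 N.
Kinetic friction opposes the mass's motion up the incline: f = μN = 0.11 × 101.276 = 11.140 N acting down the slope.
Newton's second law for the mass (up-slope positive): T − 101.275 − 11.140 = 14.6 a. For the hanging bucket (downward positive): 12.7 × 9.81 − T = 12.7 a.
Adding the two equations eliminates T: 12.172 = 27.3 a, so a = 0.4459 m/s².
Then from the hanging bucket's equation, T = 12.7 × (9.81 − 0.4459) = 118.924 N.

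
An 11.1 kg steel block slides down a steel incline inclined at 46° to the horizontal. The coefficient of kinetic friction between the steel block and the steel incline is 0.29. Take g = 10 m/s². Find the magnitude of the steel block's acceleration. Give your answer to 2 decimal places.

5.18 m/s²

Resolving the weight along the incline: the component pulling the steel block down the slope is mg sin 46° = 11.1 × 10 × 0.7193 = 79.842 N, and the normal force is N = mg cos 46° = 11.1 × 10 × 0.6947 = 77.112 N.
Kinetic friction acts up the slope with magnitude f = μN = 0.29 × 77.112 = 22.362 N.
Net force along the incline is 79.842 − 22.362 = 57.480 N, so a = 57.480 / 11.1 = 5.1784 m/s².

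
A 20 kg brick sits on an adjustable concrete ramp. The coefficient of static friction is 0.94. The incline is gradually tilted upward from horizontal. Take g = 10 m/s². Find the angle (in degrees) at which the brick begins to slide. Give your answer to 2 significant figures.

At the threshold of sliding, static friction is at its maximum μ_s N and exactly balances the weight component along the incline: mg sin θ = μ_s mg cos θ.
Hence tan θ = μ_s = 0.94, so θ = arctan(0.94) = 43.2285°.

43°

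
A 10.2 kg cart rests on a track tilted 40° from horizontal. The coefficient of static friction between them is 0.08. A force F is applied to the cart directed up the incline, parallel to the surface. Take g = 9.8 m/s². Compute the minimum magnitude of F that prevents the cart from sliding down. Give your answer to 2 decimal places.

The normal force is N = mg cos 40° = 76.574 N. With F at its minimum the cart is on the verge of sliding down, so static friction is at its maximum μ_s N = 0.08 × 76.574 = 6.126 N and acts up the slope.
Equilibrium along the incline: F + μ_s N = mg sin 40°, so F = 64.253 − 6.126 = 58.127 N.

58.13 N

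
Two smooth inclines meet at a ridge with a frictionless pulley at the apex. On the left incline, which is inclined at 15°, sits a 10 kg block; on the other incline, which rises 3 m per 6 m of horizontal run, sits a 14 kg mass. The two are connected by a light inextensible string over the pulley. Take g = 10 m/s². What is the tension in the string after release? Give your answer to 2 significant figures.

Resolve each weight along its own incline: the 10 kg mass has component 10 × 10 × sin 15° = 25.882 N down its slope, and the 14 kg mass has 14 × 10 × sin 26.57° = 62.610 N down its slope.
The 14 kg side's 62.610 N exceeds the other side's 25.882 N, so that mass slides down and the 10 kg mass slides up. Taking that direction as positive, Newton's second law for the whole system gives 62.610 − 25.882 = (10 + 14) a, so a = 36.728 / 24 = 1.5303 m/s².
For the 10 kg mass (up-slope positive): T − 25.882 = 10 × 1.5303, so T = 41.185 N.

41 N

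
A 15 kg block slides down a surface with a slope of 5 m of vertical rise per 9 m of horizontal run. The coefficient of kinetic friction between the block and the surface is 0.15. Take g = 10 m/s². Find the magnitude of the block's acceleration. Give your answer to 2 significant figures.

3.5 m/s²

Resolving the weight along the incline: the component pulling the block down the slope is mg sin 29.05° = 15 × 10 × 0.4856 = 72.840 N, and the normal force is N = mg cos 29.05° = 15 × 10 × 0.8742 = 131.130 N.
Kinetic friction acts up the slope with magnitude f = μN = 0.15 × 131.130 = 19.669 N.
Net force along the incline is 72.840 − 19.669 = 53.171 N, so a = 53.171 / 15 = 3.5447 m/s².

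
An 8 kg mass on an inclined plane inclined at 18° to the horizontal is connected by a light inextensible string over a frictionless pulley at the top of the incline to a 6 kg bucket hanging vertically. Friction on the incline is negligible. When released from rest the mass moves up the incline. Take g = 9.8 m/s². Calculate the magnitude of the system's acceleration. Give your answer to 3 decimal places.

2.470 m/s²

For the mass on the incline: the weight component along the slope is m₁g sin 18° = 8 × 9.8 × 0.3090 = 24.226 N and the normal force is N = m₁g cos 18° = 74.563 N.
Newton's second law for the mass (up-slope positive): T − 24.226 = 8 a. For the hanging bucket (downward positive): 6 × 9.8 − T = 6 a.
Adding the two equations eliminates T: 34.574 = 14 a, so a = 2.4696 m/s².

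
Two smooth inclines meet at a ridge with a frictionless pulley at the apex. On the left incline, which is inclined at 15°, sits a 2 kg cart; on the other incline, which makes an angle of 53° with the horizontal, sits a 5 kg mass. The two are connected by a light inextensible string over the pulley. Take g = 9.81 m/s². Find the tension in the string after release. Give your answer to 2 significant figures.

15 N

Resolve each weight along its own incline: the 2 kg mass has component 2 × 9.81 × sin 15° = 5.078 N down its slope, and the 5 kg mass has 5 × 9.81 × sin 53° = 39.173 N down its slope.
The 5 kg side's 39.173 N exceeds the other side's 5.078 N, so that mass slides down and the 2 kg mass slides up. Taking that direction as positive, Newton's second law for the whole system gives 39.173 − 5.078 = (2 + 5) a, so a = 34.095 / 7 = 4.8707 m/s².
For the 2 kg mass (up-slope positive): T − 5.078 = 2 × 4.8707, so T = 14.819 N.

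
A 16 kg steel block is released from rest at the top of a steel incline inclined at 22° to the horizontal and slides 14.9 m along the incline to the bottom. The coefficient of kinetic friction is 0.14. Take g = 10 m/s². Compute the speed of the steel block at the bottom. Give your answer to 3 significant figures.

8.54 m/s

The weight component along the incline is mg sin 22° = 59.937 N and the normal force is N = mg cos 22° = 148.349 N.
Friction up the slope is f = μN = 0.14 × 148.349 = 20.769 N, so the net downslope force is 59.937 − 20.769 = 39.168 N and a = 39.168 / 16 = 2.4480 m/s².
Starting from rest over a distance of 14.9 m, v² = 2aL = 2 × 2.4480 × 14.9 = 72.9504, so v = 8.5411 m/s.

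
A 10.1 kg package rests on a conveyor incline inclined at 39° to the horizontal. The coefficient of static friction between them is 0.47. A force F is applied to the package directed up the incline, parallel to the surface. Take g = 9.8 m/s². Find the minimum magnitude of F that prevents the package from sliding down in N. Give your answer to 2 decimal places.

26.14 N

The normal force is N = mg cos 39° = 76.922 N. With F at its minimum the package is on the verge of sliding down, so static friction is at its maximum μ_s N = 0.47 × 76.922 = 36.153 N and acts up the slope.
Equilibrium along the incline: F + μ_s N = mg sin 39°, so F = 62.290 − 36.153 = 26.137 N.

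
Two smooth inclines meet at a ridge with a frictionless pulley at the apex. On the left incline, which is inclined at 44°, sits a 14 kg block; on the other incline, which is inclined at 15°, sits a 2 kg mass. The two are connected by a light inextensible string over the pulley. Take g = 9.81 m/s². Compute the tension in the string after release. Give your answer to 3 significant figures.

16.4 N

Resolve each weight along its own incline: the 14 kg mass has component 14 × 9.81 × sin 44° = 95.404 N down its slope, and the 2 kg mass has 2 × 9.81 × sin 15° = 5.078 N down its slope.
The 14 kg side's 95.404 N exceeds the other side's 5.078 N, so that mass slides down and the 2 kg mass slides up. Taking that direction as positive, Newton's second law for the whole system gives 95.404 − 5.078 = (14 + 2) a, so a = 90.326 / 16 = 5.6454 m/s².
For the 2 kg mass (up-slope positive): T − 5.078 = 2 × 5.6454, so T = 16.369 N.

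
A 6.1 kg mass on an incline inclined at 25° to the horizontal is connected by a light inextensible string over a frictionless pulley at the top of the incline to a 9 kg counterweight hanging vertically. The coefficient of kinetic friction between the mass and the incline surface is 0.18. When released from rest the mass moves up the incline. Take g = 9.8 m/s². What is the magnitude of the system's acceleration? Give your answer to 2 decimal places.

For the mass on the incline: the weight component along the slope is m₁g sin 25° = 6.1 × 9.8 × 0.4226 = 25.263 N and the normal force is N = m₁g cos 25° = 54.179 N.
Kinetic friction opposes the mass's motion up the incline: f = μN = 0.18 × 54.179 = 9.752 N acting down the slope.
Newton's second law for the mass (up-slope positive): T − 25.263 − 9.752 = 6.1 a. For the hanging counterweight (downward positive): 9 × 9.8 − T = 9 a.
Adding the two equations eliminates T: 53.185 = 15.1 a, so a = 3.5222 m/s².

3.52 m/s²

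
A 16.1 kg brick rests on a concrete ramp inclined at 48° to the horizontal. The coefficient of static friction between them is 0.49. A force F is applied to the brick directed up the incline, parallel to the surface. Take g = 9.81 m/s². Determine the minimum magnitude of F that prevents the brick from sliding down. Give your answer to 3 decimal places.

The normal force is N = mg cos 48° = 105.683 N. With F at its minimum the brick is on the verge of sliding down, so static friction is at its maximum μ_s N = 0.49 × 105.683 = 51.785 N and acts up the slope.
Equilibrium along the incline: F + μ_s N = mg sin 48°, so F = 117.373 − 51.785 = 65.588 N.

65.588 N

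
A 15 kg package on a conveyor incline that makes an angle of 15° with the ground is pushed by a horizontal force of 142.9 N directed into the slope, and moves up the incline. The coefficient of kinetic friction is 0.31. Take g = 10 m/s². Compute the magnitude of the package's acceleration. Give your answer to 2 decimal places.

The horizontal push has components F cos 15° = 142.9 × 0.9659 = 138.027 N up the incline and F sin 15° = 142.9 × 0.2588 = 36.983 N pressing into the surface.
The normal force is therefore N = mg cos 15° + F sin 15° = 144.885 + 36.983 = 181.868 N, and kinetic friction down the slope is μN = 0.31 × 181.868 = 56.379 N.
Along the incline: F cos 15° − mg sin 15° − μN = ma, so 138.027 − 38.820 − 56.379 = 15 a, giving a = 2.8552 m/s².

2.86 m/s²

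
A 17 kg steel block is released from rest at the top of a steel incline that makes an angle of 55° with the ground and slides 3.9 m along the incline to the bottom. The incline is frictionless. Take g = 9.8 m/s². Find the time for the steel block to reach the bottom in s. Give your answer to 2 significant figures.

0.99 s

The weight component along the incline is mg sin 55° = 136.471 N and the normal force is N = mg cos 55° = 95.558 N.
With no friction, a = g sin 55° = 8.0277 m/s².
Starting from rest, L = ½at², so t = √(2L/a) = √(2 × 3.9 / 8.0277) = 0.9857 s.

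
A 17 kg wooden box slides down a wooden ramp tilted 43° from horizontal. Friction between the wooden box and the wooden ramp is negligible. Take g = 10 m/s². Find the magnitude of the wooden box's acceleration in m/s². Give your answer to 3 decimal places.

Resolving the weight along the incline: the component pulling the wooden box down the slope is mg sin 43° = 17 × 10 × 0.6820 = 115.940 N, and the normal force is N = mg cos 43° = 17 × 10 × 0.7314 = 124.338 N.
With no friction the net force along the incline is 115.940 N, so a = g sin 43° = 115.940 / 17 = 6.8200 m/s².

6.820 m/s²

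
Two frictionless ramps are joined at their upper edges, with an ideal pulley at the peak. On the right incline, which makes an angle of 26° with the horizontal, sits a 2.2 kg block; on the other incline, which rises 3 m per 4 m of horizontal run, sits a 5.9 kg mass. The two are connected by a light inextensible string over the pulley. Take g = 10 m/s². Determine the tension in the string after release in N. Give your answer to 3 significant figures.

16.6 N

Resolve each weight along its own incline: the 2.2 kg mass has component 2.2 × 10 × sin 26° = 9.644 N down its slope, and the 5.9 kg mass has 5.9 × 10 × sin 36.87° = 35.400 N down its slope.
The 5.9 kg side's 35.400 N exceeds the other side's 9.644 N, so that mass slides down and the 2.2 kg mass slides up. Taking that direction as positive, Newton's second law for the whole system gives 35.400 − 9.644 = (2.2 + 5.9) a, so a = 25.756 / 8.1 = 3.1798 m/s².
For the 2.2 kg mass (up-slope positive): T − 9.644 = 2.2 × 3.1798, so T = 16.640 N.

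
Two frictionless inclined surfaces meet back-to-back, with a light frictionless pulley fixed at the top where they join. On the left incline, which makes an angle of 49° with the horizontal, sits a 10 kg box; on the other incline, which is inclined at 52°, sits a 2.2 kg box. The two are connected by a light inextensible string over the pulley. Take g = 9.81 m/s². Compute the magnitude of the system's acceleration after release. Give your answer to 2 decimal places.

Resolve each weight along its own incline: the 10 kg mass has component 10 × 9.81 × sin 49° = 74.037 N down its slope, and the 2.2 kg mass has 2.2 × 9.81 × sin 52° = 17.007 N down its slope.
The 10 kg side's 74.037 N exceeds the other side's 17.007 N, so that mass slides down and the 2.2 kg mass slides up. Taking that direction as positive, Newton's second law for the whole system gives 74.037 − 17.007 = (10 + 2.2) a, so a = 57.030 / 12.2 = 4.6746 m/s².

4.67 m/s²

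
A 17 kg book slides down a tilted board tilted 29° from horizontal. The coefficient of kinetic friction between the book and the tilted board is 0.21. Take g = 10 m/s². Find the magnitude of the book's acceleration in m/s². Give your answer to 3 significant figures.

3.01 m/s²

Resolving the weight along the incline: the component pulling the book down the slope is mg sin 29° = 17 × 10 × 0.4848 = 82.416 N, and the normal force is N = mg cos 29° = 17 × 10 × 0.8746 = 148.682 N.
Kinetic friction acts up the slope with magnitude f = μN = 0.21 × 148.682 = 31.223 N.
Net force along the incline is 82.416 − 31.223 = 51.193 N, so a = 51.193 / 17 = 3.0114 m/s².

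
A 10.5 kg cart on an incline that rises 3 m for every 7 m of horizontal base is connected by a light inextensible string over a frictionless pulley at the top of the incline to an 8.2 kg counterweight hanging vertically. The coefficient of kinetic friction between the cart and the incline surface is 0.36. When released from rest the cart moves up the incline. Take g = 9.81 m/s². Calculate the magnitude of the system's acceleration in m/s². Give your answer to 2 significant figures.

For the cart on the incline: the weight component along the slope is m₁g sin 23.20° = 10.5 × 9.81 × 0.3939 = 40.574 N and the normal force is N = m₁g cos 23.20° = 94.677 N.
Kinetic friction opposes the cart's motion up the incline: f = μN = 0.36 × 94.677 = 34.084 N acting down the slope.
Newton's second law for the cart (up-slope positive): T − 40.574 − 34.084 = 10.5 a. For the hanging counterweight (downward positive): 8.2 × 9.81 − T = 8.2 a.
Adding the two equations eliminates T: 5.784 = 18.7 a, so a = 0.3093 m/s².

0.31 m/s²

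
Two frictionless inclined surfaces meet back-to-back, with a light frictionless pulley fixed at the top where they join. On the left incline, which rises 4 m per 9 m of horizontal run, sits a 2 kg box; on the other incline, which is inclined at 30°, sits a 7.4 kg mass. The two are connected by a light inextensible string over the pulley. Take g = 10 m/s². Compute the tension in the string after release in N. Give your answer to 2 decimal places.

Resolve each weight along its own incline: the 2 kg mass has component 2 × 10 × sin 23.96° = 8.123 N down its slope, and the 7.4 kg mass has 7.4 × 10 × sin 30° = 37.000 N down its slope.
The 7.4 kg side's 37.000 N exceeds the other side's 8.123 N, so that mass slides down and the 2 kg mass slides up. Taking that direction as positive, Newton's second law for the whole system gives 37.000 − 8.123 = (2 + 7.4) a, so a = 28.877 / 9.4 = 3.0720 m/s².
For the 2 kg mass (up-slope positive): T − 8.123 = 2 × 3.0720, so T = 14.267 N.

14.27 N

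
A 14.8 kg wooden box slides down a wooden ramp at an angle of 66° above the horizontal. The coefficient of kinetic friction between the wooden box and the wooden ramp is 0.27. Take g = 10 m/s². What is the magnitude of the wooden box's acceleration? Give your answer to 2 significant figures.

Resolving the weight along the incline: the component pulling the wooden box down the slope is mg sin 66° = 14.8 × 10 × 0.9135 = 135.198 N, and the normal force is N = mg cos 66° = 14.8 × 10 × 0.4067 = 60.192 N.
Kinetic friction acts up the slope with magnitude f = μN = 0.27 × 60.192 = 16.252 N.
Net force along the incline is 135.198 − 16.252 = 118.946 N, so a = 118.946 / 14.8 = 8.0369 m/s².

8.0 m/s²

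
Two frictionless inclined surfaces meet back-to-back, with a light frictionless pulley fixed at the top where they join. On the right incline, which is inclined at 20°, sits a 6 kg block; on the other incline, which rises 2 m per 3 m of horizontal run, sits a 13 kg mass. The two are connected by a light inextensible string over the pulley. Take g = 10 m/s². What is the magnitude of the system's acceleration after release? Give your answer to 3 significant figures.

Resolve each weight along its own incline: the 6 kg mass has component 6 × 10 × sin 20° = 20.521 N down its slope, and the 13 kg mass has 13 × 10 × sin 33.69° = 72.111 N down its slope.
The 13 kg side's 72.111 N exceeds the other side's 20.521 N, so that mass slides down and the 6 kg mass slides up. Taking that direction as positive, Newton's second law for the whole system gives 72.111 − 20.521 = (6 + 13) a, so a = 51.590 / 19 = 2.7153 m/s².

2.72 m/s²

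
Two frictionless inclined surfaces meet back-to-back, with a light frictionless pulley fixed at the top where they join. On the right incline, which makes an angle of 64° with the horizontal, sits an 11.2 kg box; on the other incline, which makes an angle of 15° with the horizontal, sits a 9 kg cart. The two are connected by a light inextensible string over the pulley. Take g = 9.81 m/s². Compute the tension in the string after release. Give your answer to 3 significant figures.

56.7 N

Resolve each weight along its own incline: the 11.2 kg mass has component 11.2 × 9.81 × sin 64° = 98.752 N down its slope, and the 9 kg mass has 9 × 9.81 × sin 15° = 22.851 N down its slope.
The 11.2 kg side's 98.752 N exceeds the other side's 22.851 N, so that mass slides down and the 9 kg mass slides up. Taking that direction as positive, Newton's second law for the whole system gives 98.752 − 22.851 = (11.2 + 9) a, so a = 75.901 / 20.2 = 3.7575 m/s².
For the 9 kg mass (up-slope positive): T − 22.851 = 9 × 3.7575, so T = 56.668 N.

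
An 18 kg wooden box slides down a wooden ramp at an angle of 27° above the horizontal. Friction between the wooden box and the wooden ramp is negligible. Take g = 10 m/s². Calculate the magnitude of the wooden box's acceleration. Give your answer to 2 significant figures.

4.5 m/s²

Resolving the weight along the incline: the component pulling the wooden box down the slope is mg sin 27° = 18 × 10 × 0.4540 = 81.720 N, and the normal force is N = mg cos 27° = 18 × 10 × 0.8910 = 160.380 N.
With no friction the net force along the incline is 81.720 N, so a = g sin 27° = 81.720 / 18 = 4.5400 m/s².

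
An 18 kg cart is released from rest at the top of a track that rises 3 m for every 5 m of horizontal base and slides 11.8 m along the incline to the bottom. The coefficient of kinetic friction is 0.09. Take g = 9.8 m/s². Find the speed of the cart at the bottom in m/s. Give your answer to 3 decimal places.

The weight component along the incline is mg sin 30.96° = 90.757 N and the normal force is N = mg cos 30.96° = 151.262 N.
Friction up the slope is f = μN = 0.09 × 151.262 = 13.614 N, so the net downslope force is 90.757 − 13.614 = 77.143 N and a = 77.143 / 18 = 4.2857 m/s².
Starting from rest over a distance of 11.8 m, v² = 2aL = 2 × 4.2857 × 11.8 = 101.1425, so v = 10.0570 m/s.

10.057 m/s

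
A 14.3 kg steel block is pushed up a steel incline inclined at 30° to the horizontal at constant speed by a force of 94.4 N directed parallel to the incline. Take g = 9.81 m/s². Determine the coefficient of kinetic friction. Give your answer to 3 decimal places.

At constant speed ΣF = 0 along the incline. The applied 94.4 N acts up the slope; the weight component mg sin 30° = 70.141 N and kinetic friction μN both act down the slope.
So 94.4 = 70.141 + μ × 121.489, giving μ = (94.4 − 70.141) / 121.489 = 0.1997.

0.200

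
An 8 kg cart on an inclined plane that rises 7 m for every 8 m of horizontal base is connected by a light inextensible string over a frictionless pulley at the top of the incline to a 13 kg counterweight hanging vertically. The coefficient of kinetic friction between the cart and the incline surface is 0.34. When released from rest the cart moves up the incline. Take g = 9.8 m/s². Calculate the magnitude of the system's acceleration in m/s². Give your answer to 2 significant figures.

For the cart on the incline: the weight component along the slope is m₁g sin 41.19° = 8 × 9.8 × 0.6585 = 51.626 N and the normal force is N = m₁g cos 41.19° = 59.002 N.
Kinetic friction opposes the cart's motion up the incline: f = μN = 0.34 × 59.002 = 20.061 N acting down the slope.
Newton's second law for the cart (up-slope positive): T − 51.626 − 20.061 = 8 a. For the hanging counterweight (downward positive): 13 × 9.8 − T = 13 a.
Adding the two equations eliminates T: 55.713 = 21 a, so a = 2.6530 m/s².

2.7 m/s²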